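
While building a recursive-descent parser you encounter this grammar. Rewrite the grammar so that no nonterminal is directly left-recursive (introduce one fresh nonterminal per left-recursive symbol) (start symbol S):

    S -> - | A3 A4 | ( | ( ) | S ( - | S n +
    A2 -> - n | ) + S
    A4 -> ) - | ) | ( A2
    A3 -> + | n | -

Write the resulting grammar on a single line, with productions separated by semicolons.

S -> - S' | A3 A4 S' | ( S' | ( ) S'; A2 -> - n | ) + S; A4 -> ) - | ) | ( A2; A3 -> + | n | -; S' -> ( - S' | n + S' | epsilon

Directly left-recursive nonterminal: S.
For S: α = {( -, n +}, β = {-, A3 A4, (, ( )}. Rewrite as S → β S' and S' → α S' | ε.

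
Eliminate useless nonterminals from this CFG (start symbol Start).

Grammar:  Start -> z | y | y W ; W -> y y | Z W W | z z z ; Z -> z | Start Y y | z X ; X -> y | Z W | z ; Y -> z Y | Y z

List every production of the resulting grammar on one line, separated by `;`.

Generating nonterminals: {Start, W, X, Z}.
Reachable from Start after that: {Start, W, X, Z}.
Removed useless symbols: {Y} and every production mentioning them.

Start -> z | y | y W; W -> y y | Z W W | z z z; Z -> z | z X; X -> y | Z W | z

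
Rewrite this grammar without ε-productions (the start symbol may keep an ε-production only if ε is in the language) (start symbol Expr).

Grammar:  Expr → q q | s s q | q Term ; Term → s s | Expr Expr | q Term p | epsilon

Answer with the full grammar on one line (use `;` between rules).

Expr → q q | s s q | q Term | q; Term → s s | Expr Expr | q Term p | q p

Nullable nonterminals: {Term}.
ε ∉ L(G), so no ε-production is kept.
Expand every rule over subsets of its nullable positions: Expr → q Term gives q Term | q. Term → q Term p gives q Term p | q p.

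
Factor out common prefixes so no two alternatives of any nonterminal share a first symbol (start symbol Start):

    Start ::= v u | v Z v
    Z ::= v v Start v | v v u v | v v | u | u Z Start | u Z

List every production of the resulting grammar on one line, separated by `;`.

Start has alternatives sharing prefix 'v': factor to Start → v Start1 with Start1 → u | Z v.
Z has alternatives sharing prefix 'v v': factor to Z → v v Z1 with Z1 → Start v | u v | ε.
Z has alternatives sharing prefix 'u': factor to Z → u Z2 with Z2 → ε | Z Start | Z.
Z2 has alternatives sharing prefix 'Z': factor to Z2 → Z Z21 with Z21 → Start | ε.

Start ::= v Start1; Z ::= v v Z1 | u Z2; Start1 ::= u | Z v; Z1 ::= Start v | u v | ε; Z2 ::= ε | Z Z21; Z21 ::= Start | ε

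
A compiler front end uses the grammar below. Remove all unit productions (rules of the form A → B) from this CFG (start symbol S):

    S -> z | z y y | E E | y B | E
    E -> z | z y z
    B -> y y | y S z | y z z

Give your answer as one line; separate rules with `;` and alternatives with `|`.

Unit pairs: S ⇒* {E}.
Replace each nonterminal's rules with the union of the non-unit rules of every nonterminal it unit-derives.

S -> z | z y z | z y y | E E | y B; E -> z | z y z; B -> y y | y S z | y z z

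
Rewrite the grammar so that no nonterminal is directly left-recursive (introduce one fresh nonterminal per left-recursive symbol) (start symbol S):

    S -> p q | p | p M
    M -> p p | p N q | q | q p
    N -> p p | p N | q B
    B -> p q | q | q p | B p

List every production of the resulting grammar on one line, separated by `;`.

S -> p q | p | p M; M -> p p | p N q | q | q p; N -> p p | p N | q B; B -> p q B' | q B' | q p B'; B' -> p B' | ε

Directly left-recursive nonterminal: B.
For B: α = {p}, β = {p q, q, q p}. Rewrite as B → β B' and B' → α B' | ε.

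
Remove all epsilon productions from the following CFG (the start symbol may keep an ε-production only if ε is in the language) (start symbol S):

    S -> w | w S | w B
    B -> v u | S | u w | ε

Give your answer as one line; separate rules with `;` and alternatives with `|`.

S -> w | w S | w B; B -> v u | S | u w

Nullable set = {B}.
ε ∉ L(G), so no ε-production is kept.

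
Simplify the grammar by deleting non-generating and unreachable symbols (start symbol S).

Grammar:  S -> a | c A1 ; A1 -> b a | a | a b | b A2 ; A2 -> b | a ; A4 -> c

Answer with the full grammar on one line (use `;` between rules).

S -> a | c A1; A1 -> b a | a | a b | b A2; A2 -> b | a

Generating nonterminals: {A1, A2, A4, S}.
Reachable from S after that: {A1, A2, S}.
Removed useless symbols: {A4} and every production mentioning them.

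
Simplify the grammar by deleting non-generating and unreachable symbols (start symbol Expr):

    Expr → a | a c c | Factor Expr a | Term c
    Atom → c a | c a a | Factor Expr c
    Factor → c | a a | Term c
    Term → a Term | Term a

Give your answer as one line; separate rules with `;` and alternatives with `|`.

Generating nonterminals: {Atom, Expr, Factor}.
Reachable from Expr after that: {Expr, Factor}.
Removed useless symbols: {Atom, Term} and every production mentioning them.

Expr → a | a c c | Factor Expr a; Factor → c | a a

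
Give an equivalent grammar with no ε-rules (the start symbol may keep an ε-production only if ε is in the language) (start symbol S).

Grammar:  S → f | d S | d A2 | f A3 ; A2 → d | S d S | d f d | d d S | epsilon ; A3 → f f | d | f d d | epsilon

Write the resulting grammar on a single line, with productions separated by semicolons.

The nullable symbols are {A2, A3}.
ε ∉ L(G), so no ε-production is kept.
Expand every rule over subsets of its nullable positions: S → d A2 gives d A2 | d.

S → f | d S | d A2 | d | f A3; A2 → d | S d S | d f d | d d S; A3 → f f | d | f d d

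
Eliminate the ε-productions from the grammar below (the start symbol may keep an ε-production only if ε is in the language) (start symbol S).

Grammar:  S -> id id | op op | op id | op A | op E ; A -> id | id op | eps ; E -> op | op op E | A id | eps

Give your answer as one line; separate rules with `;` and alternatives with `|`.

S -> id id | op op | op id | op A | op | op E; A -> id | id op; E -> op | op op E | op op | A id | id

The nullable symbols are {A, E}.
ε ∉ L(G), so no ε-production is kept.
For each production, add variants omitting each subset of nullable occurrences: S → op A gives op A | op. E → op op E gives op op E | op op. E → A id gives A id | id.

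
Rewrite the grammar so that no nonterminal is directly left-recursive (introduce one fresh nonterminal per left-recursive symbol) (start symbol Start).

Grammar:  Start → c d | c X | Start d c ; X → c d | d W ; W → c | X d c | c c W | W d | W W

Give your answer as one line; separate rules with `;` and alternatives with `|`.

Start → c d Start1 | c X Start1; X → c d | d W; W → c W1 | X d c W1 | c c W W1; Start1 → d c Start1 | ε; W1 → d W1 | W W1 | ε

Left recursion appears on Start, W.
For Start: α = {d c}, β = {c d, c X}. Rewrite as Start → β Start1 and Start1 → α Start1 | ε.
For W: α = {d, W}, β = {c, X d c, c c W}. Rewrite as W → β W1 and W1 → α W1 | ε.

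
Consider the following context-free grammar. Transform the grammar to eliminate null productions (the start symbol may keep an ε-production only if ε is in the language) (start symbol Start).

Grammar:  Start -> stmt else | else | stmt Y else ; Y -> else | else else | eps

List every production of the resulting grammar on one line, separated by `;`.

The nullable symbols are {Y}.
ε ∉ L(G), so no ε-production is kept.

Start -> stmt else | else | stmt Y else; Y -> else | else else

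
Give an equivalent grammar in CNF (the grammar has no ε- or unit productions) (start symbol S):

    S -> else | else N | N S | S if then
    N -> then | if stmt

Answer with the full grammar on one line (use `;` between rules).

Introduce a nonterminal for each terminal appearing in a rule of length ≥ 2: X1 → else, X2 → if, X3 → then, X4 → stmt.
Binarize each right-hand side of length ≥ 3 by chaining fresh nonterminals (Y1, Y2, …): affected rules were S → S X2 X3.

S -> else | X1 N | N S | S Y1; N -> then | X2 X4; X1 -> else; X2 -> if; X3 -> then; X4 -> stmt; Y1 -> X2 X3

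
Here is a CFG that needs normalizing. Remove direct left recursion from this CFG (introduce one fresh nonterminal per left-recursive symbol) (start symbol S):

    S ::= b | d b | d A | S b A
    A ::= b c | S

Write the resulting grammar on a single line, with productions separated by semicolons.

Directly left-recursive nonterminal: S.
For S: α = {b A}, β = {b, d b, d A}. Rewrite as S → β S' and S' → α S' | ε.

S ::= b S' | d b S' | d A S'; A ::= b c | S; S' ::= b A S' | eps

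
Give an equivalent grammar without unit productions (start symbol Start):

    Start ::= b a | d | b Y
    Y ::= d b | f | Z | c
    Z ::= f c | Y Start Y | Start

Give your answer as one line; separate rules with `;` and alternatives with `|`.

Unit pairs: Y ⇒* {Start, Z}; Z ⇒* {Start}.
Replace each nonterminal's rules with the union of the non-unit rules of every nonterminal it unit-derives.

Start ::= b a | d | b Y; Y ::= f c | Y Start Y | b a | d | b Y | d b | f | c; Z ::= f c | Y Start Y | b a | d | b Y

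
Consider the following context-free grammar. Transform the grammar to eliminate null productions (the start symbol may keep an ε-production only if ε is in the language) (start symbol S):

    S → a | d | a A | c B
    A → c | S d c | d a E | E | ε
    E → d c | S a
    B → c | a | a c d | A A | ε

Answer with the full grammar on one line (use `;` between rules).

Nullable set = {A, B}.
ε ∉ L(G), so no ε-production is kept.
Add the nullable-subset variants: S → c B gives c B | c. B → A A gives A A | A.

S → a | d | a A | c B | c; A → c | S d c | d a E | E; E → d c | S a; B → c | a | a c d | A A | A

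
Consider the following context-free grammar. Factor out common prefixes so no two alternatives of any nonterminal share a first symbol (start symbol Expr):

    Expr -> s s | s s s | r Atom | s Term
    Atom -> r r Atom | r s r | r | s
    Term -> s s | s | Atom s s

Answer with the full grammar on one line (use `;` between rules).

Expr -> r Atom | s Expr1; Atom -> s | r Atom1; Term -> Atom s s | s Term1; Expr1 -> Term | s Expr11; Atom1 -> r Atom | s r | epsilon; Term1 -> s | epsilon; Expr11 -> epsilon | s

Expr has alternatives sharing prefix 's': factor to Expr → s Expr1 with Expr1 → s | s s | Term.
Atom has alternatives sharing prefix 'r': factor to Atom → r Atom1 with Atom1 → r Atom | s r | ε.
Term has alternatives sharing prefix 's': factor to Term → s Term1 with Term1 → s | ε.
Expr1 has alternatives sharing prefix 's': factor to Expr1 → s Expr11 with Expr11 → ε | s.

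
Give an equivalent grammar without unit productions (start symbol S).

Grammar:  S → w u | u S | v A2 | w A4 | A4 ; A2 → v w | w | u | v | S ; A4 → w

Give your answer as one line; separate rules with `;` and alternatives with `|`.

Unit pairs: A2 ⇒* {A4, S}; S ⇒* {A4}.
Replace each nonterminal's rules with the union of the non-unit rules of every nonterminal it unit-derives.

S → w | w u | u S | v A2 | w A4; A2 → w | v w | u | v | w u | u S | v A2 | w A4; A4 → w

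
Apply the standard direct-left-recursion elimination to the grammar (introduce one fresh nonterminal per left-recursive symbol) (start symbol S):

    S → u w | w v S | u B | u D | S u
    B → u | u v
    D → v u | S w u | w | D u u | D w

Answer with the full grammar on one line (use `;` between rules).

S → u w S' | w v S S' | u B S' | u D S'; B → u | u v; D → v u D' | S w u D' | w D'; S' → u S' | ε; D' → u u D' | w D' | ε

Directly left-recursive nonterminals: S, D.
For S: α = {u}, β = {u w, w v S, u B, u D}. Rewrite as S → β S' and S' → α S' | ε.
For D: α = {u u, w}, β = {v u, S w u, w}. Rewrite as D → β D' and D' → α D' | ε.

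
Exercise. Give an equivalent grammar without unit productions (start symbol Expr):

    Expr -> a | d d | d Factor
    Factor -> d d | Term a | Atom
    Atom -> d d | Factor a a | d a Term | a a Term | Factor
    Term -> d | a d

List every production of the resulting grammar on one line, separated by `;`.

Unit pairs: Atom ⇒* {Factor}; Factor ⇒* {Atom}.
For every A with A ⇒* B via unit rules, add B's non-unit alternatives to A; then delete every rule of the form X → Y.

Expr -> a | d d | d Factor; Factor -> d d | Factor a a | d a Term | a a Term | Term a; Atom -> d d | Factor a a | d a Term | a a Term | Term a; Term -> d | a d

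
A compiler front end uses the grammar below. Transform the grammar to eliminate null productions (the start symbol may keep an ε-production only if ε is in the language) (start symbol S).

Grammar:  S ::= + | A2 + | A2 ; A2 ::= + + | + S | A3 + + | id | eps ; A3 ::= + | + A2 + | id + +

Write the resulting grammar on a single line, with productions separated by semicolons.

Nullable set = {A2, S}.
ε ∈ L(G) since S is nullable, so keep S → ε.
For each production, add variants omitting each subset of nullable occurrences: A2 → + S gives + S | +. A3 → + A2 + gives + A2 + | + +.

S ::= + | A2 + | A2 | ε; A2 ::= + + | + S | + | A3 + + | id; A3 ::= + | + A2 + | + + | id + +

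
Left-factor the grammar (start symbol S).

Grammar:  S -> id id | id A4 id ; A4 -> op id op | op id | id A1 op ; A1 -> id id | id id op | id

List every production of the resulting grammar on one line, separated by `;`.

S has alternatives sharing prefix 'id': factor to S → id S' with S' → id | A4 id.
A4 has alternatives sharing prefix 'op id': factor to A4 → op id A4' with A4' → op | ε.
A1 has alternatives sharing prefix 'id': factor to A1 → id A1' with A1' → id | id op | ε.
A1' has alternatives sharing prefix 'id': factor to A1' → id A1'' with A1'' → ε | op.

S -> id S'; A4 -> id A1 op | op id A4'; A1 -> id A1'; S' -> id | A4 id; A4' -> op | eps; A1' -> eps | id A1''; A1'' -> eps | op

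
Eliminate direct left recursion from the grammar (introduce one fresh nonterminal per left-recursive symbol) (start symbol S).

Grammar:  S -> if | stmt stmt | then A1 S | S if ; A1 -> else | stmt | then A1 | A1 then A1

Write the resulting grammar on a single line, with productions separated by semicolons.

S -> if S' | stmt stmt S' | then A1 S S'; A1 -> else A1' | stmt A1' | then A1 A1'; S' -> if S' | epsilon; A1' -> then A1 A1' | epsilon

Left recursion appears on S, A1.
For S: α = {if}, β = {if, stmt stmt, then A1 S}. Rewrite as S → β S' and S' → α S' | ε.
For A1: α = {then A1}, β = {else, stmt, then A1}. Rewrite as A1 → β A1' and A1' → α A1' | ε.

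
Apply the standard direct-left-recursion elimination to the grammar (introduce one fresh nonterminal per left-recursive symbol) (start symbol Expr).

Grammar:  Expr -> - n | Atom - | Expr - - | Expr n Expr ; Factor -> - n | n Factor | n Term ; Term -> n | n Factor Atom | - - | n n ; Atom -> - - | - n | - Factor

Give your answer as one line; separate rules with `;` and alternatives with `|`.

Left recursion appears on Expr.
For Expr: α = {- -, n Expr}, β = {- n, Atom -}. Rewrite as Expr → β Expr1 and Expr1 → α Expr1 | ε.

Expr -> - n Expr1 | Atom - Expr1; Factor -> - n | n Factor | n Term; Term -> n | n Factor Atom | - - | n n; Atom -> - - | - n | - Factor; Expr1 -> - - Expr1 | n Expr Expr1 | ε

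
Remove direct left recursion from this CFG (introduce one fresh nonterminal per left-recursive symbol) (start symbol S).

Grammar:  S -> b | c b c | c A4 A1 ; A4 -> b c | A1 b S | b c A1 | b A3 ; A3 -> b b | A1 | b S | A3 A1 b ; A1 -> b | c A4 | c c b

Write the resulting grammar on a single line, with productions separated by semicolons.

S -> b | c b c | c A4 A1; A4 -> b c | A1 b S | b c A1 | b A3; A3 -> b b A3' | A1 A3' | b S A3'; A1 -> b | c A4 | c c b; A3' -> A1 b A3' | ε

Left recursion appears on A3.
For A3: α = {A1 b}, β = {b b, A1, b S}. Rewrite as A3 → β A3' and A3' → α A3' | ε.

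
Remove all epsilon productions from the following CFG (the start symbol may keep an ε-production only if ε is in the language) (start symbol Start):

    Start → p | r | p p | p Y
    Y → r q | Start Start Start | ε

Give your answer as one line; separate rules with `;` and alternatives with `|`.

The nullable symbols are {Y}.
ε ∉ L(G), so no ε-production is kept.

Start → p | r | p p | p Y; Y → r q | Start Start Start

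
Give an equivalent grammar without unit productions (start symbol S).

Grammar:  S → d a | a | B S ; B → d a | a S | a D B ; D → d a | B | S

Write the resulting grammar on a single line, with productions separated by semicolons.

Unit pairs: D ⇒* {B, S}.
For each unit pair (A, B), copy every non-unit production of B to A, then drop all unit productions.

S → d a | a | B S; B → d a | a S | a D B; D → d a | a S | a D B | a | B S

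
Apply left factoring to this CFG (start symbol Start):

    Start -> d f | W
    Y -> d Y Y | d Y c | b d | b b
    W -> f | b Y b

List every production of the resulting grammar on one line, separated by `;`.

Y has alternatives sharing prefix 'd Y': factor to Y → d Y Y1 with Y1 → Y | c.
Y has alternatives sharing prefix 'b': factor to Y → b Y2 with Y2 → d | b.

Start -> d f | W; Y -> d Y Y1 | b Y2; W -> f | b Y b; Y1 -> Y | c; Y2 -> d | b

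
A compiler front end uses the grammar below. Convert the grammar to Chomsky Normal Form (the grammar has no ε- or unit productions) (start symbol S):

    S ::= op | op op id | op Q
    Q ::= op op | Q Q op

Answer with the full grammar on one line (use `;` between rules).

S ::= op | X1 Y1 | X1 Q; Q ::= X1 X1 | Q Y2; X1 ::= op; X2 ::= id; Y1 ::= X1 X2; Y2 ::= Q X1

Introduce a nonterminal for each terminal appearing in a rule of length ≥ 2: X1 → op, X2 → id.
Binarize each right-hand side of length ≥ 3 by chaining fresh nonterminals (Y1, Y2, …): affected rules were S → X1 X1 X2; Q → Q Q X1.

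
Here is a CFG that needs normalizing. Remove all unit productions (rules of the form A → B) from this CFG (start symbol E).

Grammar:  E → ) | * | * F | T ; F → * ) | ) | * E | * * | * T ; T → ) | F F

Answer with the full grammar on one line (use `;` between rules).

E → ) | * | * F | F F; F → * ) | ) | * E | * * | * T; T → ) | F F

Unit pairs: E ⇒* {T}.
For each unit pair (A, B), copy every non-unit production of B to A, then drop all unit productions.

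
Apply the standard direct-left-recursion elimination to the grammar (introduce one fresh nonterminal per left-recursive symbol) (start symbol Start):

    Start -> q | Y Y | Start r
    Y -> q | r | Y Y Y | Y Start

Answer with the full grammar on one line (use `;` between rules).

Left recursion appears on Start, Y.
For Start: α = {r}, β = {q, Y Y}. Rewrite as Start → β Start1 and Start1 → α Start1 | ε.
For Y: α = {Y Y, Start}, β = {q, r}. Rewrite as Y → β Y1 and Y1 → α Y1 | ε.

Start -> q Start1 | Y Y Start1; Y -> q Y1 | r Y1; Start1 -> r Start1 | ε; Y1 -> Y Y Y1 | Start Y1 | ε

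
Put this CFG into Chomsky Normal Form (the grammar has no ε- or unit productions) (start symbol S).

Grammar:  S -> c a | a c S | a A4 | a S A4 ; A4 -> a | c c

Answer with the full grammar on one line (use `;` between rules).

S -> X1 X2 | X2 Y1 | X2 A4 | X2 Y2; A4 -> a | X1 X1; X1 -> c; X2 -> a; Y1 -> X1 S; Y2 -> S A4

Introduce a nonterminal for each terminal appearing in a rule of length ≥ 2: X1 → c, X2 → a.
Binarize each right-hand side of length ≥ 3 by chaining fresh nonterminals (Y1, Y2, …): affected rules were S → X2 X1 S; S → X2 S A4.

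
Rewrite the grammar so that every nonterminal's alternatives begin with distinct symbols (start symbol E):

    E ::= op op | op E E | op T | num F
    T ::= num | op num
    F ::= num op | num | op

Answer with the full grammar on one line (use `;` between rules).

E ::= num F | op E'; T ::= num | op num; F ::= op | num F'; E' ::= op | E E | T; F' ::= op | ε

E has alternatives sharing prefix 'op': factor to E → op E' with E' → op | E E | T.
F has alternatives sharing prefix 'num': factor to F → num F' with F' → op | ε.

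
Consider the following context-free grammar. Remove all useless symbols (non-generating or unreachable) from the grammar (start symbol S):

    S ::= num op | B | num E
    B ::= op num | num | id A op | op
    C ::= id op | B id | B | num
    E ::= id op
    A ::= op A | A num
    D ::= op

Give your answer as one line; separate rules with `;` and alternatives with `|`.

S ::= num op | B | num E; B ::= op num | num | op; E ::= id op

Generating nonterminals: {B, C, D, E, S}.
Reachable from S after that: {B, E, S}.
Removed useless symbols: {A, C, D} and every production mentioning them.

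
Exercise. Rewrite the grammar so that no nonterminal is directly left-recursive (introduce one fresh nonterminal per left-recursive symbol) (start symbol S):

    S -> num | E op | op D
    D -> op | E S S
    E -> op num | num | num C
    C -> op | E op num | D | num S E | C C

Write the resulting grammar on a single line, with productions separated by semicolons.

Directly left-recursive nonterminal: C.
For C: α = {C}, β = {op, E op num, D, num S E}. Rewrite as C → β C' and C' → α C' | ε.

S -> num | E op | op D; D -> op | E S S; E -> op num | num | num C; C -> op C' | E op num C' | D C' | num S E C'; C' -> C C' | ε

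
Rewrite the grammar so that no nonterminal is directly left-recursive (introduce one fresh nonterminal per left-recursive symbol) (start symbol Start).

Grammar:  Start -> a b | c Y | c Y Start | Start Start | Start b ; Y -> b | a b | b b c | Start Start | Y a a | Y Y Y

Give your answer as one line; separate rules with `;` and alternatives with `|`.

Left recursion appears on Start, Y.
For Start: α = {Start, b}, β = {a b, c Y, c Y Start}. Rewrite as Start → β Start1 and Start1 → α Start1 | ε.
For Y: α = {a a, Y Y}, β = {b, a b, b b c, Start Start}. Rewrite as Y → β Y1 and Y1 → α Y1 | ε.

Start -> a b Start1 | c Y Start1 | c Y Start Start1; Y -> b Y1 | a b Y1 | b b c Y1 | Start Start Y1; Start1 -> Start Start1 | b Start1 | epsilon; Y1 -> a a Y1 | Y Y Y1 | epsilon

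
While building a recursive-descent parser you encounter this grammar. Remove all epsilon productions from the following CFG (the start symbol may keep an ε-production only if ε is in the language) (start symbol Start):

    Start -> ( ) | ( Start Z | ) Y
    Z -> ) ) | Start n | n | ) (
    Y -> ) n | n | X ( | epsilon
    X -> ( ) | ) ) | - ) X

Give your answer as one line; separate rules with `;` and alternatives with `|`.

Start -> ( ) | ( Start Z | ) Y | ); Z -> ) ) | Start n | n | ) (; Y -> ) n | n | X (; X -> ( ) | ) ) | - ) X

The nullable symbols are {Y}.
ε ∉ L(G), so no ε-production is kept.
For each production, add variants omitting each subset of nullable occurrences: Start → ) Y gives ) Y | ).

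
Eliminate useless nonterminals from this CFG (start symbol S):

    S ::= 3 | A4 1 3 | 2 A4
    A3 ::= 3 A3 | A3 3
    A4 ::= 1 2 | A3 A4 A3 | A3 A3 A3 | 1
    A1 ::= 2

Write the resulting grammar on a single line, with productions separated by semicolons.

Generating nonterminals: {A1, A4, S}.
Reachable from S after that: {A4, S}.
Removed useless symbols: {A1, A3} and every production mentioning them.

S ::= 3 | A4 1 3 | 2 A4; A4 ::= 1 2 | 1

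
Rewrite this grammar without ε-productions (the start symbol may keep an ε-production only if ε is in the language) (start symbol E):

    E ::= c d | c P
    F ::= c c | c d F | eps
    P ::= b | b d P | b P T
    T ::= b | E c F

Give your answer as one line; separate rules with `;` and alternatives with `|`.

The nullable symbols are {F}.
ε ∉ L(G), so no ε-production is kept.
For each production, add variants omitting each subset of nullable occurrences: F → c d F gives c d F | c d. T → E c F gives E c F | E c.

E ::= c d | c P; F ::= c c | c d F | c d; P ::= b | b d P | b P T; T ::= b | E c F | E c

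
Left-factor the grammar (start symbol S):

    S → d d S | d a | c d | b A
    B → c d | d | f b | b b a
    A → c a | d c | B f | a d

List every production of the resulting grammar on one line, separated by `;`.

S has alternatives sharing prefix 'd': factor to S → d S' with S' → d S | a.

S → c d | b A | d S'; B → c d | d | f b | b b a; A → c a | d c | B f | a d; S' → d S | a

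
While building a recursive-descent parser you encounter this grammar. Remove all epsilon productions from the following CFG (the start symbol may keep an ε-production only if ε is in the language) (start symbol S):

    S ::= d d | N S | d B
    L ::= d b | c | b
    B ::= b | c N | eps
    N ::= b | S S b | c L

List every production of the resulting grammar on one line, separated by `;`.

Nullable nonterminals: {B}.
ε ∉ L(G), so no ε-production is kept.
Add the nullable-subset variants: S → d B gives d B | d.

S ::= d d | N S | d B | d; L ::= d b | c | b; B ::= b | c N; N ::= b | S S b | c L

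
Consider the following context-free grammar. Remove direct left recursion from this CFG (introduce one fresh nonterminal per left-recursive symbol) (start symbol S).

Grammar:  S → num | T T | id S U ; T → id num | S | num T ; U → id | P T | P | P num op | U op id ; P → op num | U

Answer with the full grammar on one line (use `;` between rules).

S → num | T T | id S U; T → id num | S | num T; U → id U' | P T U' | P U' | P num op U'; P → op num | U; U' → op id U' | ε

Left recursion appears on U.
For U: α = {op id}, β = {id, P T, P, P num op}. Rewrite as U → β U' and U' → α U' | ε.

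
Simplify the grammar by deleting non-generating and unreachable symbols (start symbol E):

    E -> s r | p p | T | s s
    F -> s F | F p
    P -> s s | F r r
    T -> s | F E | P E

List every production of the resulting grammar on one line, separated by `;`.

E -> s r | p p | T | s s; P -> s s; T -> s | P E

Generating nonterminals: {E, P, T}.
Reachable from E after that: {E, P, T}.
Removed useless symbols: {F} and every production mentioning them.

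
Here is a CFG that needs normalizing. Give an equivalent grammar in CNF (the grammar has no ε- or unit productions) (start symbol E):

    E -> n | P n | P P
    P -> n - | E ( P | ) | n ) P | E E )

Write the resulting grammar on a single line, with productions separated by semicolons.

Introduce a nonterminal for each terminal appearing in a rule of length ≥ 2: X1 → n, X2 → -, X3 → (, X4 → ).
Binarize each right-hand side of length ≥ 3 by chaining fresh nonterminals (Y1, Y2, …): affected rules were P → E X3 P; P → X1 X4 P; P → E E X4.

E -> n | P X1 | P P; P -> X1 X2 | E Y1 | ) | X1 Y2 | E Y3; X1 -> n; X2 -> -; X3 -> (; X4 -> ); Y1 -> X3 P; Y2 -> X4 P; Y3 -> E X4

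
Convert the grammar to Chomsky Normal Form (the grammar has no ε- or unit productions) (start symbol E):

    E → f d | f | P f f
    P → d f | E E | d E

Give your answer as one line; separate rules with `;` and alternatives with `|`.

Introduce a nonterminal for each terminal appearing in a rule of length ≥ 2: X1 → f, X2 → d.
Binarize each right-hand side of length ≥ 3 by chaining fresh nonterminals (Y1, Y2, …): affected rules were E → P X1 X1.

E → X1 X2 | f | P Y1; P → X2 X1 | E E | X2 E; X1 → f; X2 → d; Y1 → X1 X1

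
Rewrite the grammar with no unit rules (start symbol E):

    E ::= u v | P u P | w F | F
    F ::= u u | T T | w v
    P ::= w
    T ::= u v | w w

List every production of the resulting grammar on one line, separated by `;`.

Unit pairs: E ⇒* {F}.
Replace each nonterminal's rules with the union of the non-unit rules of every nonterminal it unit-derives.

E ::= u v | P u P | w F | u u | T T | w v; F ::= u u | T T | w v; P ::= w; T ::= u v | w w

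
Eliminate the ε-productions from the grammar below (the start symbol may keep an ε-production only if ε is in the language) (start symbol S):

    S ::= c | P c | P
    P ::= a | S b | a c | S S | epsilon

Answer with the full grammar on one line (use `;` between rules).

S ::= c | P c | P | epsilon; P ::= a | S b | b | a c | S S | S

The nullable symbols are {P, S}.
ε ∈ L(G) since S is nullable, so keep S → ε.
For each production, add variants omitting each subset of nullable occurrences: P → S b gives S b | b. P → S S gives S S | S.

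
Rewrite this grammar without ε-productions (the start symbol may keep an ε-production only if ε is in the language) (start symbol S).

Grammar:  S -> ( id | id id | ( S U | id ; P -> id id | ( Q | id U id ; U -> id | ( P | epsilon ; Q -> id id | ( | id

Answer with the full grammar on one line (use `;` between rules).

Nullable set = {U}.
ε ∉ L(G), so no ε-production is kept.
Add the nullable-subset variants: S → ( S U gives ( S U | ( S.

S -> ( id | id id | ( S U | ( S | id; P -> id id | ( Q | id U id; U -> id | ( P; Q -> id id | ( | id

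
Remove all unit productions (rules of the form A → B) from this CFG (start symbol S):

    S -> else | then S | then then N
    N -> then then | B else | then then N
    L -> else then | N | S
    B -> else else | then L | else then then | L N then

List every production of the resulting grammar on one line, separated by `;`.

Unit pairs: L ⇒* {N, S}.
For each unit pair (A, B), copy every non-unit production of B to A, then drop all unit productions.

S -> else | then S | then then N; N -> then then | B else | then then N; L -> else then | else | then S | then then N | then then | B else; B -> else else | then L | else then then | L N then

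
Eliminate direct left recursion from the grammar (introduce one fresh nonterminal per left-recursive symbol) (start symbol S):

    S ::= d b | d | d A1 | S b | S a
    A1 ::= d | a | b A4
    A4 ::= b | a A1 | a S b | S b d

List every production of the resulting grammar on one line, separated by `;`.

S is directly left-recursive.
For S: α = {b, a}, β = {d b, d, d A1}. Rewrite as S → β S' and S' → α S' | ε.

S ::= d b S' | d S' | d A1 S'; A1 ::= d | a | b A4; A4 ::= b | a A1 | a S b | S b d; S' ::= b S' | a S' | ε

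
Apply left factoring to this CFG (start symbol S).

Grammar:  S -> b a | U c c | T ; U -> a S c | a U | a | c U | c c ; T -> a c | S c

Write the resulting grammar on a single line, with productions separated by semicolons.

U has alternatives sharing prefix 'a': factor to U → a U' with U' → S c | U | ε.
U has alternatives sharing prefix 'c': factor to U → c U'' with U'' → U | c.

S -> b a | U c c | T; U -> a U' | c U''; T -> a c | S c; U' -> S c | U | eps; U'' -> U | c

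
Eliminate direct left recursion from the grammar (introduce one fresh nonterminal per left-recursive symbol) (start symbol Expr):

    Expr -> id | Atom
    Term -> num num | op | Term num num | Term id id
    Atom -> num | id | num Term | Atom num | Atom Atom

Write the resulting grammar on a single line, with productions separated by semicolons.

Left recursion appears on Term, Atom.
For Term: α = {num num, id id}, β = {num num, op}. Rewrite as Term → β Term1 and Term1 → α Term1 | ε.
For Atom: α = {num, Atom}, β = {num, id, num Term}. Rewrite as Atom → β Atom1 and Atom1 → α Atom1 | ε.

Expr -> id | Atom; Term -> num num Term1 | op Term1; Atom -> num Atom1 | id Atom1 | num Term Atom1; Term1 -> num num Term1 | id id Term1 | ε; Atom1 -> num Atom1 | Atom Atom1 | ε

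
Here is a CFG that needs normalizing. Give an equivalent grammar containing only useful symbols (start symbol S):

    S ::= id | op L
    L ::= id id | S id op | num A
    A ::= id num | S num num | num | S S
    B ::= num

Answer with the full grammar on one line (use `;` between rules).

S ::= id | op L; L ::= id id | S id op | num A; A ::= id num | S num num | num | S S

Generating nonterminals: {A, B, L, S}.
Reachable from S after that: {A, L, S}.
Removed useless symbols: {B} and every production mentioning them.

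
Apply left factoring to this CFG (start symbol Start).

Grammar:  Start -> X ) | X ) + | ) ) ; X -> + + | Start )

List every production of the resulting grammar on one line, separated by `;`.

Start has alternatives sharing prefix 'X )': factor to Start → X ) Start1 with Start1 → ε | +.

Start -> ) ) | X ) Start1; X -> + + | Start ); Start1 -> eps | +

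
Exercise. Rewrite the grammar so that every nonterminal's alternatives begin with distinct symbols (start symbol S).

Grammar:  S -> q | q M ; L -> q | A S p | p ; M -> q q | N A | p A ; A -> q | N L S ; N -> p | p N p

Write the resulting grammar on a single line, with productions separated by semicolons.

S has alternatives sharing prefix 'q': factor to S → q S' with S' → ε | M.
N has alternatives sharing prefix 'p': factor to N → p N' with N' → ε | N p.

S -> q S'; L -> q | A S p | p; M -> q q | N A | p A; A -> q | N L S; N -> p N'; S' -> ε | M; N' -> ε | N p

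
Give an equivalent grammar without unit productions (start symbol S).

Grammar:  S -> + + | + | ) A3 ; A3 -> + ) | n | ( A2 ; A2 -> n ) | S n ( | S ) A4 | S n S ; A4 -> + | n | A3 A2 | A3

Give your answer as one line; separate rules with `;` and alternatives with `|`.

S -> + + | + | ) A3; A3 -> + ) | n | ( A2; A2 -> n ) | S n ( | S ) A4 | S n S; A4 -> + | n | A3 A2 | + ) | ( A2

Unit pairs: A4 ⇒* {A3}.
Replace each nonterminal's rules with the union of the non-unit rules of every nonterminal it unit-derives.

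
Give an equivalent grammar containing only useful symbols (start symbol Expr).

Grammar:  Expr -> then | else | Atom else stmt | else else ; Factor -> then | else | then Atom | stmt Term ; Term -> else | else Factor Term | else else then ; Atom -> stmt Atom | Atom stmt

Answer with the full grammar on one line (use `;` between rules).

Expr -> then | else | else else

Generating nonterminals: {Expr, Factor, Term}.
Reachable from Expr after that: {Expr}.
Removed useless symbols: {Atom, Factor, Term} and every production mentioning them.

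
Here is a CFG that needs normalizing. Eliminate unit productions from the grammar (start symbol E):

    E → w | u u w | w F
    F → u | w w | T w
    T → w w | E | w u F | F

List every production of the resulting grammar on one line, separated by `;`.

E → w | u u w | w F; F → u | w w | T w; T → w | u u w | w F | u | w w | T w | w u F

Unit pairs: T ⇒* {E, F}.
For each unit pair (A, B), copy every non-unit production of B to A, then drop all unit productions.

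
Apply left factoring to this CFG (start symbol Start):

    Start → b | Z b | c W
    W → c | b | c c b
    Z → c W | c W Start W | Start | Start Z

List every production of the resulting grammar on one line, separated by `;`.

W has alternatives sharing prefix 'c': factor to W → c W1 with W1 → ε | c b.
Z has alternatives sharing prefix 'c W': factor to Z → c W Z1 with Z1 → ε | Start W.
Z has alternatives sharing prefix 'Start': factor to Z → Start Z2 with Z2 → ε | Z.

Start → b | Z b | c W; W → b | c W1; Z → c W Z1 | Start Z2; W1 → ε | c b; Z1 → ε | Start W; Z2 → ε | Z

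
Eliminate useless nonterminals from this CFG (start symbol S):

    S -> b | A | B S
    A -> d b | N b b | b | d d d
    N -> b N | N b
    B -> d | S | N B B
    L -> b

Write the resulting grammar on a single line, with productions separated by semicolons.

S -> b | A | B S; A -> d b | b | d d d; B -> d | S

Generating nonterminals: {A, B, L, S}.
Reachable from S after that: {A, B, S}.
Removed useless symbols: {L, N} and every production mentioning them.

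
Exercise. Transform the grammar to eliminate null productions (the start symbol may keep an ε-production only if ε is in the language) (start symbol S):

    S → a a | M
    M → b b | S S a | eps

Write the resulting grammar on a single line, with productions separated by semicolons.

S → a a | M | eps; M → b b | S S a | S a | a

Nullable nonterminals: {M, S}.
ε ∈ L(G) since S is nullable, so keep S → ε.
For each production, add variants omitting each subset of nullable occurrences: M → S S a gives S S a | S a | a.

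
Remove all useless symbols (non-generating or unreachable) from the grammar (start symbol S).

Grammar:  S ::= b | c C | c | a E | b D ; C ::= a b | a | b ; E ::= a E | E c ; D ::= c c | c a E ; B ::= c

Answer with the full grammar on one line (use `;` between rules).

Generating nonterminals: {B, C, D, S}.
Reachable from S after that: {C, D, S}.
Removed useless symbols: {B, E} and every production mentioning them.

S ::= b | c C | c | b D; C ::= a b | a | b; D ::= c c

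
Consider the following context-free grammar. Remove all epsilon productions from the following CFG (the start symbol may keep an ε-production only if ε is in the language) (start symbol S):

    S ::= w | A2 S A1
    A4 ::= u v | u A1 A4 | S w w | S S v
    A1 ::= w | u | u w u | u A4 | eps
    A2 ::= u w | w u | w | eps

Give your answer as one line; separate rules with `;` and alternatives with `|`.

S ::= w | A2 S A1 | A2 S | S A1; A4 ::= u v | u A1 A4 | u A4 | S w w | S S v; A1 ::= w | u | u w u | u A4; A2 ::= u w | w u | w

Nullable set = {A1, A2}.
ε ∉ L(G), so no ε-production is kept.
For each production, add variants omitting each subset of nullable occurrences: S → A2 S A1 gives A2 S A1 | A2 S | S A1. A4 → u A1 A4 gives u A1 A4 | u A4.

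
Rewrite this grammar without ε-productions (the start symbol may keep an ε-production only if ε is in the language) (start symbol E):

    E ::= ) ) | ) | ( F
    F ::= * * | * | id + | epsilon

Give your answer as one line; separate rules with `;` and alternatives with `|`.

Nullable set = {F}.
ε ∉ L(G), so no ε-production is kept.
For each production, add variants omitting each subset of nullable occurrences: E → ( F gives ( F | (.

E ::= ) ) | ) | ( F | (; F ::= * * | * | id +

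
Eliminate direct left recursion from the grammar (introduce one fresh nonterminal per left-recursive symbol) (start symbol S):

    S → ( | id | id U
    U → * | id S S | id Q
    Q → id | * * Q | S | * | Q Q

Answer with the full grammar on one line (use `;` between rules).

Directly left-recursive nonterminal: Q.
For Q: α = {Q}, β = {id, * * Q, S, *}. Rewrite as Q → β Q' and Q' → α Q' | ε.

S → ( | id | id U; U → * | id S S | id Q; Q → id Q' | * * Q Q' | S Q' | * Q'; Q' → Q Q' | eps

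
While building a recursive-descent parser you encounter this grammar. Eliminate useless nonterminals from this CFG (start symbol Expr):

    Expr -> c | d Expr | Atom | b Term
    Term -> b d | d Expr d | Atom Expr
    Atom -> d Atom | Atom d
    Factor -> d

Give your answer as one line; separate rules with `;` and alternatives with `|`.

Expr -> c | d Expr | b Term; Term -> b d | d Expr d

Generating nonterminals: {Expr, Factor, Term}.
Reachable from Expr after that: {Expr, Term}.
Removed useless symbols: {Atom, Factor} and every production mentioning them.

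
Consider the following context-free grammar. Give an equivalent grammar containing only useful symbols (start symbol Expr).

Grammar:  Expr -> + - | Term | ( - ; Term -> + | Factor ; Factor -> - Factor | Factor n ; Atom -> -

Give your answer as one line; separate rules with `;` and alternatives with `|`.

Expr -> + - | Term | ( -; Term -> +

Generating nonterminals: {Atom, Expr, Term}.
Reachable from Expr after that: {Expr, Term}.
Removed useless symbols: {Atom, Factor} and every production mentioning them.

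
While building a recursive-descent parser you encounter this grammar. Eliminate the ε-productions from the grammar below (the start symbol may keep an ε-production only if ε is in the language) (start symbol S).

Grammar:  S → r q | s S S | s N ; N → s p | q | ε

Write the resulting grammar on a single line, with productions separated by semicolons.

Nullable set = {N}.
ε ∉ L(G), so no ε-production is kept.
Expand every rule over subsets of its nullable positions: S → s N gives s N | s.

S → r q | s S S | s N | s; N → s p | q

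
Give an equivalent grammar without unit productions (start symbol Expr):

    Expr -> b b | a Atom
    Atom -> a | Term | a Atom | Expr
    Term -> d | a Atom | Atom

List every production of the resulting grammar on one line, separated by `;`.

Unit pairs: Atom ⇒* {Expr, Term}; Term ⇒* {Atom, Expr}.
For each unit pair (A, B), copy every non-unit production of B to A, then drop all unit productions.

Expr -> b b | a Atom; Atom -> d | a Atom | a | b b; Term -> d | a Atom | a | b b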